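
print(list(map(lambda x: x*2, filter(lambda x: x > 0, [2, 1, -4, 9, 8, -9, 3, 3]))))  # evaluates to [4, 2, 18, 16, 6, 6]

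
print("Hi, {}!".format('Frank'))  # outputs Hi, Frank!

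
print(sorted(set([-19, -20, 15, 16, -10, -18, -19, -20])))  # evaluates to [-20, -19, -18, -10, 15, 16]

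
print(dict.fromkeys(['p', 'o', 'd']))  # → {'p': None, 'o': None, 'd': None}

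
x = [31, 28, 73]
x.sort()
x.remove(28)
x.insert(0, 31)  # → [31, 31, 73]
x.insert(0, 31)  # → [31, 31, 31, 73]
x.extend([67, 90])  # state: [31, 31, 31, 73, 67, 90]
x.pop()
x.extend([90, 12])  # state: [31, 31, 31, 73, 67, 90, 12]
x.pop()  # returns 12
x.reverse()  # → [90, 67, 73, 31, 31, 31]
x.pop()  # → 31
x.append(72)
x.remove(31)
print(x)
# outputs [90, 67, 73, 31, 72]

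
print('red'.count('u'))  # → 0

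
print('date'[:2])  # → da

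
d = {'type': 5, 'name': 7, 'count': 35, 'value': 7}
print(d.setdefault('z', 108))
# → 108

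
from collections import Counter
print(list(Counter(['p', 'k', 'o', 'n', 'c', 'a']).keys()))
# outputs ['p', 'k', 'o', 'n', 'c', 'a']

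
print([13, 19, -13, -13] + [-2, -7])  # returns [13, 19, -13, -13, -2, -7]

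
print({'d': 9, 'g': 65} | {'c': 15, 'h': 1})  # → {'d': 9, 'g': 65, 'c': 15, 'h': 1}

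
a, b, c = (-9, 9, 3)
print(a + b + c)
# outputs 3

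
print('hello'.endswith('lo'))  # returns True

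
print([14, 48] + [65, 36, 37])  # [14, 48, 65, 36, 37]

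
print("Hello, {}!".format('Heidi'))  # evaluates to Hello, Heidi!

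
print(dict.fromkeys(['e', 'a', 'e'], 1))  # {'e': 1, 'a': 1}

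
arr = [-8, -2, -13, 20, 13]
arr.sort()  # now [-13, -8, -2, 13, 20]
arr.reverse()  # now [20, 13, -2, -8, -13]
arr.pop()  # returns -13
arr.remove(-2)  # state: [20, 13, -8]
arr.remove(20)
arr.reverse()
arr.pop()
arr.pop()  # -8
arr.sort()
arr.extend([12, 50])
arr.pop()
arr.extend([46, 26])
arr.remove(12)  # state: [46, 26]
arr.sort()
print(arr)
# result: [26, 46]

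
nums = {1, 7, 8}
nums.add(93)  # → {1, 7, 8, 93}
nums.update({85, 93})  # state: {1, 7, 8, 85, 93}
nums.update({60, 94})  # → {1, 7, 8, 60, 85, 93, 94}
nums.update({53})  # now {1, 7, 8, 53, 60, 85, 93, 94}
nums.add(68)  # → {1, 7, 8, 53, 60, 68, 85, 93, 94}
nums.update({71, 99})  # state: {1, 7, 8, 53, 60, 68, 71, 85, 93, 94, 99}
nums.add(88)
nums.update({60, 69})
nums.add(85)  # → {1, 7, 8, 53, 60, 68, 69, 71, 85, 88, 93, 94, 99}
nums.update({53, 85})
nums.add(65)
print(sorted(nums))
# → [1, 7, 8, 53, 60, 65, 68, 69, 71, 85, 88, 93, 94, 99]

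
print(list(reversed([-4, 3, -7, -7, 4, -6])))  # [-6, 4, -7, -7, 3, -4]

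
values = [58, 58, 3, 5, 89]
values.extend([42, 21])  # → [58, 58, 3, 5, 89, 42, 21]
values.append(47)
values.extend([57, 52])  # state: [58, 58, 3, 5, 89, 42, 21, 47, 57, 52]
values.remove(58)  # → [58, 3, 5, 89, 42, 21, 47, 57, 52]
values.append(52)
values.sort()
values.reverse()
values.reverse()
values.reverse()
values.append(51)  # [89, 58, 57, 52, 52, 47, 42, 21, 5, 3, 51]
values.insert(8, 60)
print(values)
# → [89, 58, 57, 52, 52, 47, 42, 21, 60, 5, 3, 51]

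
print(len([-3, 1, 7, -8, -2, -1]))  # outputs 6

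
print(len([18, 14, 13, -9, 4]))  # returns 5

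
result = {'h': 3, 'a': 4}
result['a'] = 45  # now {'h': 3, 'a': 45}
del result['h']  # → {'a': 45}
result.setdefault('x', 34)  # 34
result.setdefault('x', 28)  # 34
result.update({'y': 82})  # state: {'a': 45, 'x': 34, 'y': 82}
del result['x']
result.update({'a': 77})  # {'a': 77, 'y': 82}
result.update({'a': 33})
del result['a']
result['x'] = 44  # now {'y': 82, 'x': 44}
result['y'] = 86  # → {'y': 86, 'x': 44}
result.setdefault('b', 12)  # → 12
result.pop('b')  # 12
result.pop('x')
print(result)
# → {'y': 86}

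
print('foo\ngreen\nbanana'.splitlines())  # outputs ['foo', 'green', 'banana']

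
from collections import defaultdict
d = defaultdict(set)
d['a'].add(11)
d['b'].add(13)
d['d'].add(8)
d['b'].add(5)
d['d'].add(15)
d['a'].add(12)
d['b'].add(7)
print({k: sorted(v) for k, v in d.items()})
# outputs {'a': [11, 12], 'b': [5, 7, 13], 'd': [8, 15]}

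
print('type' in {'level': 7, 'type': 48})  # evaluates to True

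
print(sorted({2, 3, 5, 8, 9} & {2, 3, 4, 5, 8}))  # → [2, 3, 5, 8]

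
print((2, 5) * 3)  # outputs (2, 5, 2, 5, 2, 5)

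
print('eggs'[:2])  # eg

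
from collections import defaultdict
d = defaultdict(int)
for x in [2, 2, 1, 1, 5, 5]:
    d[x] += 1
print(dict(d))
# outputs {2: 2, 1: 2, 5: 2}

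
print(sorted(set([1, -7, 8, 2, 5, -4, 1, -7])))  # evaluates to [-7, -4, 1, 2, 5, 8]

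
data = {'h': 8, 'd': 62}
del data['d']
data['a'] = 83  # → {'h': 8, 'a': 83}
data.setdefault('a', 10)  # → 83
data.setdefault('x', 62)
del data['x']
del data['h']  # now {'a': 83}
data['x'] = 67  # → {'a': 83, 'x': 67}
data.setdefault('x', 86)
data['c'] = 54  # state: {'a': 83, 'x': 67, 'c': 54}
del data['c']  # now {'a': 83, 'x': 67}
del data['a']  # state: {'x': 67}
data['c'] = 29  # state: {'x': 67, 'c': 29}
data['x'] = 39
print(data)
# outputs {'x': 39, 'c': 29}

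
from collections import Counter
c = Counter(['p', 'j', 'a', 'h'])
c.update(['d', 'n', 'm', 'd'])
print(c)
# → Counter({'d': 2, 'p': 1, 'j': 1, 'a': 1, 'h': 1, 'n': 1, 'm': 1})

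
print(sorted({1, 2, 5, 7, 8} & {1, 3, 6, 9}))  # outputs [1]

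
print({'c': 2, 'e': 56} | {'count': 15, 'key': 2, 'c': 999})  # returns {'c': 999, 'e': 56, 'count': 15, 'key': 2}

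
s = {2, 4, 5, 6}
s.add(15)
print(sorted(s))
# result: [2, 4, 5, 6, 15]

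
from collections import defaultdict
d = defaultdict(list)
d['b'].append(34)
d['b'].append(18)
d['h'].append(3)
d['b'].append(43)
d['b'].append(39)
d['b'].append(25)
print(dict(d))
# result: {'b': [34, 18, 43, 39, 25], 'h': [3]}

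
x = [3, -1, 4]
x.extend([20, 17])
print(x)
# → [3, -1, 4, 20, 17]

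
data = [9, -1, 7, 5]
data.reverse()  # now [5, 7, -1, 9]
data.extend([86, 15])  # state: [5, 7, -1, 9, 86, 15]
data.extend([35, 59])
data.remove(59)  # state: [5, 7, -1, 9, 86, 15, 35]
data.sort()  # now [-1, 5, 7, 9, 15, 35, 86]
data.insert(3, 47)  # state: [-1, 5, 7, 47, 9, 15, 35, 86]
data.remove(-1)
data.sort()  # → [5, 7, 9, 15, 35, 47, 86]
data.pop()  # 86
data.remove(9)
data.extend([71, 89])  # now [5, 7, 15, 35, 47, 71, 89]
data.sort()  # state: [5, 7, 15, 35, 47, 71, 89]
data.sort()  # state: [5, 7, 15, 35, 47, 71, 89]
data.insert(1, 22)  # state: [5, 22, 7, 15, 35, 47, 71, 89]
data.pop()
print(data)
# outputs [5, 22, 7, 15, 35, 47, 71]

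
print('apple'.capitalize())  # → Apple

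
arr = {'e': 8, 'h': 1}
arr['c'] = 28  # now {'e': 8, 'h': 1, 'c': 28}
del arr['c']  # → {'e': 8, 'h': 1}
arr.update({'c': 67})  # {'e': 8, 'h': 1, 'c': 67}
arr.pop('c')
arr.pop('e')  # 8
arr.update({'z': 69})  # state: {'h': 1, 'z': 69}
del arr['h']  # {'z': 69}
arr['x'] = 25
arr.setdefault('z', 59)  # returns 69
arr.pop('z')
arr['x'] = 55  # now {'x': 55}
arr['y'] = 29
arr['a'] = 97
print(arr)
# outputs {'x': 55, 'y': 29, 'a': 97}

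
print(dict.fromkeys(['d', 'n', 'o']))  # {'d': None, 'n': None, 'o': None}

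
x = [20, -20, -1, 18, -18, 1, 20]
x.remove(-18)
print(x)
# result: [20, -20, -1, 18, 1, 20]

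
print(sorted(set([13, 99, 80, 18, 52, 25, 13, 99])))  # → [13, 18, 25, 52, 80, 99]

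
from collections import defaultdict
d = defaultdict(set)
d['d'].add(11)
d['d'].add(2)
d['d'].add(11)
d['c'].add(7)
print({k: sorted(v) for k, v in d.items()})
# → {'d': [2, 11], 'c': [7]}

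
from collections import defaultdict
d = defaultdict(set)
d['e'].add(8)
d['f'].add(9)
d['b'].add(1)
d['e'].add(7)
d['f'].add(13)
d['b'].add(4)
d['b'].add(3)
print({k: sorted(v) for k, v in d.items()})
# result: {'e': [7, 8], 'f': [9, 13], 'b': [1, 3, 4]}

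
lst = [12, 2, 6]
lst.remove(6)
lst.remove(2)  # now [12]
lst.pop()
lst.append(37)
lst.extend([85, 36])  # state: [37, 85, 36]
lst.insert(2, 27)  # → [37, 85, 27, 36]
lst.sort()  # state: [27, 36, 37, 85]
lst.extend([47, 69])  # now [27, 36, 37, 85, 47, 69]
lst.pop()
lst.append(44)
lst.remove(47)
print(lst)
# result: [27, 36, 37, 85, 44]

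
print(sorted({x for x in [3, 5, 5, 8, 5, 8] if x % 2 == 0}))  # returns [8]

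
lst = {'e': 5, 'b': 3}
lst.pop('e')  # 5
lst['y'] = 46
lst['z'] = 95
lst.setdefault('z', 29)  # 95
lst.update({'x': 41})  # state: {'b': 3, 'y': 46, 'z': 95, 'x': 41}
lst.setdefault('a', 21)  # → 21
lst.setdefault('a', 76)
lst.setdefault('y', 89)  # 46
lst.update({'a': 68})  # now {'b': 3, 'y': 46, 'z': 95, 'x': 41, 'a': 68}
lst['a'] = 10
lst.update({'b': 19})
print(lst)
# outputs {'b': 19, 'y': 46, 'z': 95, 'x': 41, 'a': 10}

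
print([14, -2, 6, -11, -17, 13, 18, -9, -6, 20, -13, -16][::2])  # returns [14, 6, -17, 18, -6, -13]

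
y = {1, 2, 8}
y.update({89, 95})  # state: {1, 2, 8, 89, 95}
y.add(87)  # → {1, 2, 8, 87, 89, 95}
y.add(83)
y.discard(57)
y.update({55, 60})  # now {1, 2, 8, 55, 60, 83, 87, 89, 95}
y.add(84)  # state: {1, 2, 8, 55, 60, 83, 84, 87, 89, 95}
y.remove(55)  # {1, 2, 8, 60, 83, 84, 87, 89, 95}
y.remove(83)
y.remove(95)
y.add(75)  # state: {1, 2, 8, 60, 75, 84, 87, 89}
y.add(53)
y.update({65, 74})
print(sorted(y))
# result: [1, 2, 8, 53, 60, 65, 74, 75, 84, 87, 89]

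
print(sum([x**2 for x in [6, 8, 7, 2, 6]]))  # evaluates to 189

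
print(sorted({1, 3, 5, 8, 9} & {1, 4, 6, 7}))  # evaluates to [1]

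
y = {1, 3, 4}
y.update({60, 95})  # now {1, 3, 4, 60, 95}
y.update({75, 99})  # {1, 3, 4, 60, 75, 95, 99}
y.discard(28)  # {1, 3, 4, 60, 75, 95, 99}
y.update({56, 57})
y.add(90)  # {1, 3, 4, 56, 57, 60, 75, 90, 95, 99}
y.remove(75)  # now {1, 3, 4, 56, 57, 60, 90, 95, 99}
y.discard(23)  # {1, 3, 4, 56, 57, 60, 90, 95, 99}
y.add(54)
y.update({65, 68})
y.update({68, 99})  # {1, 3, 4, 54, 56, 57, 60, 65, 68, 90, 95, 99}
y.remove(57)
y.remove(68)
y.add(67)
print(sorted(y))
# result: [1, 3, 4, 54, 56, 60, 65, 67, 90, 95, 99]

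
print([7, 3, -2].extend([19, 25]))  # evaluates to None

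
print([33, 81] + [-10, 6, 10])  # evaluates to [33, 81, -10, 6, 10]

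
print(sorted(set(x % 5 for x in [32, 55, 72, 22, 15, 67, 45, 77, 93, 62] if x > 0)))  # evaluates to [0, 2, 3]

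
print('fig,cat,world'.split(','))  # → ['fig', 'cat', 'world']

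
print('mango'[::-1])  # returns ognam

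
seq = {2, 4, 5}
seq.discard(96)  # {2, 4, 5}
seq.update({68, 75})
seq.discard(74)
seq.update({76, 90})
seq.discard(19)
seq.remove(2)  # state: {4, 5, 68, 75, 76, 90}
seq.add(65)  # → {4, 5, 65, 68, 75, 76, 90}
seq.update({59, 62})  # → {4, 5, 59, 62, 65, 68, 75, 76, 90}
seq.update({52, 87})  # {4, 5, 52, 59, 62, 65, 68, 75, 76, 87, 90}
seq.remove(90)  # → {4, 5, 52, 59, 62, 65, 68, 75, 76, 87}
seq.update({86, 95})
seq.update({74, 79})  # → {4, 5, 52, 59, 62, 65, 68, 74, 75, 76, 79, 86, 87, 95}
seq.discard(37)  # {4, 5, 52, 59, 62, 65, 68, 74, 75, 76, 79, 86, 87, 95}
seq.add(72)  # {4, 5, 52, 59, 62, 65, 68, 72, 74, 75, 76, 79, 86, 87, 95}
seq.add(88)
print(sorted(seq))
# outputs [4, 5, 52, 59, 62, 65, 68, 72, 74, 75, 76, 79, 86, 87, 88, 95]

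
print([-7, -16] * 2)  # [-7, -16, -7, -16]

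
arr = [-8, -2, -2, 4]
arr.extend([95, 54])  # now [-8, -2, -2, 4, 95, 54]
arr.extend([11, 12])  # [-8, -2, -2, 4, 95, 54, 11, 12]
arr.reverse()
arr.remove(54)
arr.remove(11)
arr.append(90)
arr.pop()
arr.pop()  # -8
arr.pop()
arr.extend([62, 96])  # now [12, 95, 4, -2, 62, 96]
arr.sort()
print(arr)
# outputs [-2, 4, 12, 62, 95, 96]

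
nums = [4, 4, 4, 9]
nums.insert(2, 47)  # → [4, 4, 47, 4, 9]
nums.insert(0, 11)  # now [11, 4, 4, 47, 4, 9]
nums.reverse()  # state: [9, 4, 47, 4, 4, 11]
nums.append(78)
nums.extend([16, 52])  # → [9, 4, 47, 4, 4, 11, 78, 16, 52]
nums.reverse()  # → [52, 16, 78, 11, 4, 4, 47, 4, 9]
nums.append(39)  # [52, 16, 78, 11, 4, 4, 47, 4, 9, 39]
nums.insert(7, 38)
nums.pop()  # 39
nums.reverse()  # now [9, 4, 38, 47, 4, 4, 11, 78, 16, 52]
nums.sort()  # [4, 4, 4, 9, 11, 16, 38, 47, 52, 78]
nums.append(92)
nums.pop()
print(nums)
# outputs [4, 4, 4, 9, 11, 16, 38, 47, 52, 78]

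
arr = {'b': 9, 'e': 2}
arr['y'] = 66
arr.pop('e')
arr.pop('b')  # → 9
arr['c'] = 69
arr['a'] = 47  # {'y': 66, 'c': 69, 'a': 47}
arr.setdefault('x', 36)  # 36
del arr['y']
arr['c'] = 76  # {'c': 76, 'a': 47, 'x': 36}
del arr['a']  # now {'c': 76, 'x': 36}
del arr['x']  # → {'c': 76}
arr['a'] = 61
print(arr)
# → {'c': 76, 'a': 61}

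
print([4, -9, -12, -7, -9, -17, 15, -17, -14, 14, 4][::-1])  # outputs [4, 14, -14, -17, 15, -17, -9, -7, -12, -9, 4]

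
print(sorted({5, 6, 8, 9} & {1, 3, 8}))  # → [8]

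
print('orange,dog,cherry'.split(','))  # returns ['orange', 'dog', 'cherry']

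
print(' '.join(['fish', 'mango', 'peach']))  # fish mango peach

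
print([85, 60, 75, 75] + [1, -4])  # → [85, 60, 75, 75, 1, -4]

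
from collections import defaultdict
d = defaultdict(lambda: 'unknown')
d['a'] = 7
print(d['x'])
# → unknown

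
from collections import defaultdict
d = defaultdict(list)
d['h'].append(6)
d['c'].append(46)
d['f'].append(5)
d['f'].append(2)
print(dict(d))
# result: {'h': [6], 'c': [46], 'f': [5, 2]}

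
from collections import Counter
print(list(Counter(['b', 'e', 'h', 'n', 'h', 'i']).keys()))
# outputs ['b', 'e', 'h', 'n', 'i']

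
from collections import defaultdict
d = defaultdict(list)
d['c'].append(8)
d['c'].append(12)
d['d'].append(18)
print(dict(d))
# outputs {'c': [8, 12], 'd': [18]}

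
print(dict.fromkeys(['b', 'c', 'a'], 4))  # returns {'b': 4, 'c': 4, 'a': 4}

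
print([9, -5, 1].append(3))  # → None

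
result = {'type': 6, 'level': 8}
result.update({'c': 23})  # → {'type': 6, 'level': 8, 'c': 23}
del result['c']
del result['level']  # {'type': 6}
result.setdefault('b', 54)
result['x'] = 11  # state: {'type': 6, 'b': 54, 'x': 11}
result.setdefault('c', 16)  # 16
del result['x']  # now {'type': 6, 'b': 54, 'c': 16}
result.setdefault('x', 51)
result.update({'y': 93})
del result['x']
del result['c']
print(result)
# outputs {'type': 6, 'b': 54, 'y': 93}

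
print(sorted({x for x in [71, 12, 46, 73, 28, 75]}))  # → [12, 28, 46, 71, 73, 75]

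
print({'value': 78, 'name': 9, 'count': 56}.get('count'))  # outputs 56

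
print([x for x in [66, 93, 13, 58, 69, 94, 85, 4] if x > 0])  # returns [66, 93, 13, 58, 69, 94, 85, 4]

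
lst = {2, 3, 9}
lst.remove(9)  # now {2, 3}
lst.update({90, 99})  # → {2, 3, 90, 99}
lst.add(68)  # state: {2, 3, 68, 90, 99}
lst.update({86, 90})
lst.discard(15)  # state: {2, 3, 68, 86, 90, 99}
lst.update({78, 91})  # {2, 3, 68, 78, 86, 90, 91, 99}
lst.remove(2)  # {3, 68, 78, 86, 90, 91, 99}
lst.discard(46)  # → {3, 68, 78, 86, 90, 91, 99}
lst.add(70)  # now {3, 68, 70, 78, 86, 90, 91, 99}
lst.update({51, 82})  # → {3, 51, 68, 70, 78, 82, 86, 90, 91, 99}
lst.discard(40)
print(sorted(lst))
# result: [3, 51, 68, 70, 78, 82, 86, 90, 91, 99]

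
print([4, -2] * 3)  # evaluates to [4, -2, 4, -2, 4, -2]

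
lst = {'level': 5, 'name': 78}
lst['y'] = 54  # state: {'level': 5, 'name': 78, 'y': 54}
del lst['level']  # {'name': 78, 'y': 54}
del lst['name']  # {'y': 54}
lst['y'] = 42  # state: {'y': 42}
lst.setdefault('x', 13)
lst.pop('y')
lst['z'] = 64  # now {'x': 13, 'z': 64}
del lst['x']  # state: {'z': 64}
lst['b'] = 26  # {'z': 64, 'b': 26}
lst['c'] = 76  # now {'z': 64, 'b': 26, 'c': 76}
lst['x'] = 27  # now {'z': 64, 'b': 26, 'c': 76, 'x': 27}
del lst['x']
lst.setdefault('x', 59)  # 59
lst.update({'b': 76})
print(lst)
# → {'z': 64, 'b': 76, 'c': 76, 'x': 59}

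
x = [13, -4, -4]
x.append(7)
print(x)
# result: [13, -4, -4, 7]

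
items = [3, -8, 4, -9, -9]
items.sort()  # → [-9, -9, -8, 3, 4]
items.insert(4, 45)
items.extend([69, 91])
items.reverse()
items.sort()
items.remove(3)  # [-9, -9, -8, 4, 45, 69, 91]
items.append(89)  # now [-9, -9, -8, 4, 45, 69, 91, 89]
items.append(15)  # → [-9, -9, -8, 4, 45, 69, 91, 89, 15]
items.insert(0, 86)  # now [86, -9, -9, -8, 4, 45, 69, 91, 89, 15]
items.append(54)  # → [86, -9, -9, -8, 4, 45, 69, 91, 89, 15, 54]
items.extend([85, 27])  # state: [86, -9, -9, -8, 4, 45, 69, 91, 89, 15, 54, 85, 27]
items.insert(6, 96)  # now [86, -9, -9, -8, 4, 45, 96, 69, 91, 89, 15, 54, 85, 27]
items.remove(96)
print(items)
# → [86, -9, -9, -8, 4, 45, 69, 91, 89, 15, 54, 85, 27]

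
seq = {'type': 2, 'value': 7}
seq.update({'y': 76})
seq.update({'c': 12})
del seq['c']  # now {'type': 2, 'value': 7, 'y': 76}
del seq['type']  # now {'value': 7, 'y': 76}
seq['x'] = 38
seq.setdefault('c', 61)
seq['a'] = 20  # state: {'value': 7, 'y': 76, 'x': 38, 'c': 61, 'a': 20}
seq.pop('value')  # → 7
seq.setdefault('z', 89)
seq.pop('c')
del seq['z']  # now {'y': 76, 'x': 38, 'a': 20}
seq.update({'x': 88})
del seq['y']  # {'x': 88, 'a': 20}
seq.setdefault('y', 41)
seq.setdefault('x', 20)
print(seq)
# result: {'x': 88, 'a': 20, 'y': 41}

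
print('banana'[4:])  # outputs na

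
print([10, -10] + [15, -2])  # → [10, -10, 15, -2]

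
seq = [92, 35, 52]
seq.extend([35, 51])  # [92, 35, 52, 35, 51]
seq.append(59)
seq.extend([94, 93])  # [92, 35, 52, 35, 51, 59, 94, 93]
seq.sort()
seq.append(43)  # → [35, 35, 51, 52, 59, 92, 93, 94, 43]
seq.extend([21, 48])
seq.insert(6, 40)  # [35, 35, 51, 52, 59, 92, 40, 93, 94, 43, 21, 48]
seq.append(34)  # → [35, 35, 51, 52, 59, 92, 40, 93, 94, 43, 21, 48, 34]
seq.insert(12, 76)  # [35, 35, 51, 52, 59, 92, 40, 93, 94, 43, 21, 48, 76, 34]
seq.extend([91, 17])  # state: [35, 35, 51, 52, 59, 92, 40, 93, 94, 43, 21, 48, 76, 34, 91, 17]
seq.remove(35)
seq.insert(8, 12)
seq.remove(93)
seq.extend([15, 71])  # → [35, 51, 52, 59, 92, 40, 94, 12, 43, 21, 48, 76, 34, 91, 17, 15, 71]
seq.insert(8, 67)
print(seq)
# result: [35, 51, 52, 59, 92, 40, 94, 12, 67, 43, 21, 48, 76, 34, 91, 17, 15, 71]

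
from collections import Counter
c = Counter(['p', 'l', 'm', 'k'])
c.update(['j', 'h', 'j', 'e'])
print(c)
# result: Counter({'j': 2, 'p': 1, 'l': 1, 'm': 1, 'k': 1, 'h': 1, 'e': 1})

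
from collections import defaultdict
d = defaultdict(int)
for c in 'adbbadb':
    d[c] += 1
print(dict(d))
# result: {'a': 2, 'd': 2, 'b': 3}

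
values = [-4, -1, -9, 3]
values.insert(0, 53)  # [53, -4, -1, -9, 3]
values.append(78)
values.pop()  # 78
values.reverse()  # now [3, -9, -1, -4, 53]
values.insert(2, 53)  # [3, -9, 53, -1, -4, 53]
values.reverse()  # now [53, -4, -1, 53, -9, 3]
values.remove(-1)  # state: [53, -4, 53, -9, 3]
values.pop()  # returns 3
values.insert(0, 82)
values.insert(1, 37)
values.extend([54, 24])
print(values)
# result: [82, 37, 53, -4, 53, -9, 54, 24]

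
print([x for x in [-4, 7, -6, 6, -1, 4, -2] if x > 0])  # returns [7, 6, 4]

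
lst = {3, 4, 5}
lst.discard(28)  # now {3, 4, 5}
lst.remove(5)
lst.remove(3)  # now {4}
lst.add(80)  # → {4, 80}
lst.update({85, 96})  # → {4, 80, 85, 96}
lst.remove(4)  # {80, 85, 96}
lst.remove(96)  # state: {80, 85}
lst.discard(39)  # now {80, 85}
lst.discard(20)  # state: {80, 85}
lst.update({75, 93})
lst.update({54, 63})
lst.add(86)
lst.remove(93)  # {54, 63, 75, 80, 85, 86}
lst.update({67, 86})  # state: {54, 63, 67, 75, 80, 85, 86}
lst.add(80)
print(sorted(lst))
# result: [54, 63, 67, 75, 80, 85, 86]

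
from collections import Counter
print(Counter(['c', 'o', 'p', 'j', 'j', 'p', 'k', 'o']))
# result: Counter({'o': 2, 'p': 2, 'j': 2, 'c': 1, 'k': 1})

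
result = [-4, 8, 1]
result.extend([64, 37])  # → [-4, 8, 1, 64, 37]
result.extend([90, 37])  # [-4, 8, 1, 64, 37, 90, 37]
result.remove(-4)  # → [8, 1, 64, 37, 90, 37]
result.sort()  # [1, 8, 37, 37, 64, 90]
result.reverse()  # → [90, 64, 37, 37, 8, 1]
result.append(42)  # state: [90, 64, 37, 37, 8, 1, 42]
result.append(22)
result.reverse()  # [22, 42, 1, 8, 37, 37, 64, 90]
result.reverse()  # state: [90, 64, 37, 37, 8, 1, 42, 22]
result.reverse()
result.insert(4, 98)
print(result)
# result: [22, 42, 1, 8, 98, 37, 37, 64, 90]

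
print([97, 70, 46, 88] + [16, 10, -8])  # [97, 70, 46, 88, 16, 10, -8]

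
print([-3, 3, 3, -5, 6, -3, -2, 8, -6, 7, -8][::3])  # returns [-3, -5, -2, 7]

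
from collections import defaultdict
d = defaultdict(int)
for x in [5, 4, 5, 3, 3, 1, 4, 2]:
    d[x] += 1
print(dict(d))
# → {5: 2, 4: 2, 3: 2, 1: 1, 2: 1}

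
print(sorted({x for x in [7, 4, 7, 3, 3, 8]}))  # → [3, 4, 7, 8]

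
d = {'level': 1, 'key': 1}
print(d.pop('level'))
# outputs 1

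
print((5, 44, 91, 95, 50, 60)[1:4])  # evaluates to (44, 91, 95)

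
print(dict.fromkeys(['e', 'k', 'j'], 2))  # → {'e': 2, 'k': 2, 'j': 2}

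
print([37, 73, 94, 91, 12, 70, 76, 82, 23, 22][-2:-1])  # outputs [23]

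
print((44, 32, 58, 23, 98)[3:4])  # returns (23,)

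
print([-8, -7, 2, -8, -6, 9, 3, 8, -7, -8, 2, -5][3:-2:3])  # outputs [-8, 3, -8]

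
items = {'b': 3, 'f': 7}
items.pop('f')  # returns 7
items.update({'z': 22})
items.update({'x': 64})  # {'b': 3, 'z': 22, 'x': 64}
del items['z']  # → {'b': 3, 'x': 64}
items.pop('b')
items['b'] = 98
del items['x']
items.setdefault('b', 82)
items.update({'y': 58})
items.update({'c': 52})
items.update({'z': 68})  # {'b': 98, 'y': 58, 'c': 52, 'z': 68}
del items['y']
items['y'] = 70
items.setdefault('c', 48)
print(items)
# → {'b': 98, 'c': 52, 'z': 68, 'y': 70}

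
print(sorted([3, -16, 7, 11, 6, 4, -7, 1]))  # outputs [-16, -7, 1, 3, 4, 6, 7, 11]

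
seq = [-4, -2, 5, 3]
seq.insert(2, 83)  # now [-4, -2, 83, 5, 3]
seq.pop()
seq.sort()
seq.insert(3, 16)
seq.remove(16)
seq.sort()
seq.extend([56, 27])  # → [-4, -2, 5, 83, 56, 27]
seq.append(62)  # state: [-4, -2, 5, 83, 56, 27, 62]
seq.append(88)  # [-4, -2, 5, 83, 56, 27, 62, 88]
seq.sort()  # [-4, -2, 5, 27, 56, 62, 83, 88]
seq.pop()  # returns 88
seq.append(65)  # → [-4, -2, 5, 27, 56, 62, 83, 65]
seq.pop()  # 65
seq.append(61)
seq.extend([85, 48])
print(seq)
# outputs [-4, -2, 5, 27, 56, 62, 83, 61, 85, 48]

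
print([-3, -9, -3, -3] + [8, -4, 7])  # [-3, -9, -3, -3, 8, -4, 7]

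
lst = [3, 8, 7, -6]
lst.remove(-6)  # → [3, 8, 7]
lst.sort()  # [3, 7, 8]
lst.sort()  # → [3, 7, 8]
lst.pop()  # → 8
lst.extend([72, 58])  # [3, 7, 72, 58]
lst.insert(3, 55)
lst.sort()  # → [3, 7, 55, 58, 72]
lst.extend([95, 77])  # [3, 7, 55, 58, 72, 95, 77]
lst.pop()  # 77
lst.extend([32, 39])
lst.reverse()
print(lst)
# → [39, 32, 95, 72, 58, 55, 7, 3]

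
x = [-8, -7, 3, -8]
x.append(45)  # [-8, -7, 3, -8, 45]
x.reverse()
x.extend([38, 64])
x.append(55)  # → [45, -8, 3, -7, -8, 38, 64, 55]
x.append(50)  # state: [45, -8, 3, -7, -8, 38, 64, 55, 50]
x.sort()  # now [-8, -8, -7, 3, 38, 45, 50, 55, 64]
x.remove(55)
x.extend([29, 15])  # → [-8, -8, -7, 3, 38, 45, 50, 64, 29, 15]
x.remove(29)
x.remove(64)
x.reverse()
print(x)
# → [15, 50, 45, 38, 3, -7, -8, -8]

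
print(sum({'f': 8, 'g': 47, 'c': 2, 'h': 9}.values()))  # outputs 66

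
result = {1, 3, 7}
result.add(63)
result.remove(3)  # {1, 7, 63}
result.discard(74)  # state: {1, 7, 63}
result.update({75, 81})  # {1, 7, 63, 75, 81}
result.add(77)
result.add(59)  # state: {1, 7, 59, 63, 75, 77, 81}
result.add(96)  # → {1, 7, 59, 63, 75, 77, 81, 96}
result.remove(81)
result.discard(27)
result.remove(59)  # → {1, 7, 63, 75, 77, 96}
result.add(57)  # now {1, 7, 57, 63, 75, 77, 96}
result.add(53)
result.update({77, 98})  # {1, 7, 53, 57, 63, 75, 77, 96, 98}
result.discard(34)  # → {1, 7, 53, 57, 63, 75, 77, 96, 98}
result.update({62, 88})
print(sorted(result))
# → [1, 7, 53, 57, 62, 63, 75, 77, 88, 96, 98]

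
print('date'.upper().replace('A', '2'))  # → D2TE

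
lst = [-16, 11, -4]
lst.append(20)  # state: [-16, 11, -4, 20]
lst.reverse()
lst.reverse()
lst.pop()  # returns 20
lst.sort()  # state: [-16, -4, 11]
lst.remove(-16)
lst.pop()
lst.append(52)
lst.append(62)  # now [-4, 52, 62]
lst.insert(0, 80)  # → [80, -4, 52, 62]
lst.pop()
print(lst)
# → [80, -4, 52]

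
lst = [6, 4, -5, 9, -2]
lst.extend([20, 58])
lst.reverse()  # [58, 20, -2, 9, -5, 4, 6]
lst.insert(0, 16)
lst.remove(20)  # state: [16, 58, -2, 9, -5, 4, 6]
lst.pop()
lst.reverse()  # [4, -5, 9, -2, 58, 16]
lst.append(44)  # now [4, -5, 9, -2, 58, 16, 44]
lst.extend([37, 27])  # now [4, -5, 9, -2, 58, 16, 44, 37, 27]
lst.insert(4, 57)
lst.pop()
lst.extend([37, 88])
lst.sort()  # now [-5, -2, 4, 9, 16, 37, 37, 44, 57, 58, 88]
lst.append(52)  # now [-5, -2, 4, 9, 16, 37, 37, 44, 57, 58, 88, 52]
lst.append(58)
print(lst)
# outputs [-5, -2, 4, 9, 16, 37, 37, 44, 57, 58, 88, 52, 58]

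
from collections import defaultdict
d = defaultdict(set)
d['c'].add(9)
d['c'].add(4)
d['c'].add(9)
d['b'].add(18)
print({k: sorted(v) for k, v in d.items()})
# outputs {'c': [4, 9], 'b': [18]}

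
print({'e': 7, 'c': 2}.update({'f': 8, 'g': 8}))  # None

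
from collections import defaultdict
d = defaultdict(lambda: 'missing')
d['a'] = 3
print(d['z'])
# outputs missing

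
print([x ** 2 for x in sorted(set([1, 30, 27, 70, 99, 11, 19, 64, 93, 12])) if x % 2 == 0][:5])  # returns [144, 900, 4096, 4900]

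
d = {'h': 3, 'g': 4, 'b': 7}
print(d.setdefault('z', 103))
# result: 103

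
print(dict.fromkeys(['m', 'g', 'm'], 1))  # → {'m': 1, 'g': 1}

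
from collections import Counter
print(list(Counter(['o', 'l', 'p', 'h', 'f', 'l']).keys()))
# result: ['o', 'l', 'p', 'h', 'f']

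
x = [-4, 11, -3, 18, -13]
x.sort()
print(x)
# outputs [-13, -4, -3, 11, 18]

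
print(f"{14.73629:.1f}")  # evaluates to 14.7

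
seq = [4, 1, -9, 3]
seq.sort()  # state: [-9, 1, 3, 4]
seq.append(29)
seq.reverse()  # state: [29, 4, 3, 1, -9]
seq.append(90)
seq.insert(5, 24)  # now [29, 4, 3, 1, -9, 24, 90]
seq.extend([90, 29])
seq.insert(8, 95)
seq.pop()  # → 29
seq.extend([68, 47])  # [29, 4, 3, 1, -9, 24, 90, 90, 95, 68, 47]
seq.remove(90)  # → [29, 4, 3, 1, -9, 24, 90, 95, 68, 47]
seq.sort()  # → [-9, 1, 3, 4, 24, 29, 47, 68, 90, 95]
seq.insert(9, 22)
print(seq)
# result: [-9, 1, 3, 4, 24, 29, 47, 68, 90, 22, 95]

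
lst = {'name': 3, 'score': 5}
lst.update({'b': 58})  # {'name': 3, 'score': 5, 'b': 58}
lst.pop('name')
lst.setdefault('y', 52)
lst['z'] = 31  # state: {'score': 5, 'b': 58, 'y': 52, 'z': 31}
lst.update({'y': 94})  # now {'score': 5, 'b': 58, 'y': 94, 'z': 31}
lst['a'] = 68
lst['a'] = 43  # {'score': 5, 'b': 58, 'y': 94, 'z': 31, 'a': 43}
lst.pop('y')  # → 94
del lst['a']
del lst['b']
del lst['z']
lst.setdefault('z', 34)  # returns 34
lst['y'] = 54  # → {'score': 5, 'z': 34, 'y': 54}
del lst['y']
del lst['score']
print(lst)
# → {'z': 34}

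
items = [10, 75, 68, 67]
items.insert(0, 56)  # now [56, 10, 75, 68, 67]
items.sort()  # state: [10, 56, 67, 68, 75]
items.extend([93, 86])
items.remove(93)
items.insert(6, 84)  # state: [10, 56, 67, 68, 75, 86, 84]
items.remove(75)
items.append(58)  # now [10, 56, 67, 68, 86, 84, 58]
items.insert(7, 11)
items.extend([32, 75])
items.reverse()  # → [75, 32, 11, 58, 84, 86, 68, 67, 56, 10]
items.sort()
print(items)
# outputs [10, 11, 32, 56, 58, 67, 68, 75, 84, 86]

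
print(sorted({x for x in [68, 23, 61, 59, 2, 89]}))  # [2, 23, 59, 61, 68, 89]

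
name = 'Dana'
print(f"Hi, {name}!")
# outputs Hi, Dana!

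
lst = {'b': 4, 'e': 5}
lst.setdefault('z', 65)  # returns 65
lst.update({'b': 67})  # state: {'b': 67, 'e': 5, 'z': 65}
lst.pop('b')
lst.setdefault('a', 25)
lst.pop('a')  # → 25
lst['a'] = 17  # {'e': 5, 'z': 65, 'a': 17}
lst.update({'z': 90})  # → {'e': 5, 'z': 90, 'a': 17}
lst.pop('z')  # 90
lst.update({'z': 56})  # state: {'e': 5, 'a': 17, 'z': 56}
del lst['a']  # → {'e': 5, 'z': 56}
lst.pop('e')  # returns 5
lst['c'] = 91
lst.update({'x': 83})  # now {'z': 56, 'c': 91, 'x': 83}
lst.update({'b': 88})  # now {'z': 56, 'c': 91, 'x': 83, 'b': 88}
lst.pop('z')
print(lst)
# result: {'c': 91, 'x': 83, 'b': 88}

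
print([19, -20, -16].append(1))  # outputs None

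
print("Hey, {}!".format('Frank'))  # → Hey, Frank!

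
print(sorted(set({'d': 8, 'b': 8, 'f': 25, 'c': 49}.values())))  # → [8, 25, 49]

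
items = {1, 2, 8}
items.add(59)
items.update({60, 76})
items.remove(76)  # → {1, 2, 8, 59, 60}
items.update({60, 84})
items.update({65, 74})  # {1, 2, 8, 59, 60, 65, 74, 84}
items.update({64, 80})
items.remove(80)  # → {1, 2, 8, 59, 60, 64, 65, 74, 84}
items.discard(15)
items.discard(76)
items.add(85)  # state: {1, 2, 8, 59, 60, 64, 65, 74, 84, 85}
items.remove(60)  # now {1, 2, 8, 59, 64, 65, 74, 84, 85}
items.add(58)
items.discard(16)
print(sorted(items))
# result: [1, 2, 8, 58, 59, 64, 65, 74, 84, 85]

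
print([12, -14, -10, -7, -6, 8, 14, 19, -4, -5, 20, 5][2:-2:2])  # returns [-10, -6, 14, -4]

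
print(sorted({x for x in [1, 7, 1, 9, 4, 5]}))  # [1, 4, 5, 7, 9]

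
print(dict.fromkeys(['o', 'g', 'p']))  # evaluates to {'o': None, 'g': None, 'p': None}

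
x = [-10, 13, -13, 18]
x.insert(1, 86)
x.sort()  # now [-13, -10, 13, 18, 86]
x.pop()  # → 86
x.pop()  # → 18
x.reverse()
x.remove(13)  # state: [-10, -13]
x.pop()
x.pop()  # -10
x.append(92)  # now [92]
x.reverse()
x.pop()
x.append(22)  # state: [22]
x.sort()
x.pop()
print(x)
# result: []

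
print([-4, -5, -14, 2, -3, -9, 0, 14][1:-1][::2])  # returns [-5, 2, -9]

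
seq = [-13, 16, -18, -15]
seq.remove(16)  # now [-13, -18, -15]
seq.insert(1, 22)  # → [-13, 22, -18, -15]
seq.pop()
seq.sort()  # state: [-18, -13, 22]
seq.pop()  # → 22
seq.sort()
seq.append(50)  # [-18, -13, 50]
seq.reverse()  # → [50, -13, -18]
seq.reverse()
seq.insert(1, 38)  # [-18, 38, -13, 50]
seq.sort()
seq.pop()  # 50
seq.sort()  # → [-18, -13, 38]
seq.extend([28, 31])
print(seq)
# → [-18, -13, 38, 28, 31]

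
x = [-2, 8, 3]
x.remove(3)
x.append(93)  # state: [-2, 8, 93]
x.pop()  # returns 93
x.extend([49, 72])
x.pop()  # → 72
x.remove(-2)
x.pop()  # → 49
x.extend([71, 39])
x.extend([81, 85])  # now [8, 71, 39, 81, 85]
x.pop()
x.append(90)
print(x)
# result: [8, 71, 39, 81, 90]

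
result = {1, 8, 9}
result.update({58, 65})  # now {1, 8, 9, 58, 65}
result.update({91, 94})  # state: {1, 8, 9, 58, 65, 91, 94}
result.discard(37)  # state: {1, 8, 9, 58, 65, 91, 94}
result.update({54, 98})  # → {1, 8, 9, 54, 58, 65, 91, 94, 98}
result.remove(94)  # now {1, 8, 9, 54, 58, 65, 91, 98}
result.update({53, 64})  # {1, 8, 9, 53, 54, 58, 64, 65, 91, 98}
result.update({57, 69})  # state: {1, 8, 9, 53, 54, 57, 58, 64, 65, 69, 91, 98}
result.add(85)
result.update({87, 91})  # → {1, 8, 9, 53, 54, 57, 58, 64, 65, 69, 85, 87, 91, 98}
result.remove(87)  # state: {1, 8, 9, 53, 54, 57, 58, 64, 65, 69, 85, 91, 98}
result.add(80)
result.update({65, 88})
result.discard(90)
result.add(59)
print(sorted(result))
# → [1, 8, 9, 53, 54, 57, 58, 59, 64, 65, 69, 80, 85, 88, 91, 98]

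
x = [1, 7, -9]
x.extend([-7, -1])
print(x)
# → [1, 7, -9, -7, -1]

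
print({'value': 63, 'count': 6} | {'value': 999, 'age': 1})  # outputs {'value': 999, 'count': 6, 'age': 1}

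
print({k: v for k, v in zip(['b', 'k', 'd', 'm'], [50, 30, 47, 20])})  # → {'b': 50, 'k': 30, 'd': 47, 'm': 20}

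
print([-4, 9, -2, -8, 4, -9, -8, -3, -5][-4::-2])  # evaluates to [-9, -8, 9]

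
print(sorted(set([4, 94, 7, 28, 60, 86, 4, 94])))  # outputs [4, 7, 28, 60, 86, 94]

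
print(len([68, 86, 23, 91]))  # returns 4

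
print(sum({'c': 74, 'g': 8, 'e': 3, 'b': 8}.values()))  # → 93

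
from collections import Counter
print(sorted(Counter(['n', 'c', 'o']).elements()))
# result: ['c', 'n', 'o']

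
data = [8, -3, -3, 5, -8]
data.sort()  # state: [-8, -3, -3, 5, 8]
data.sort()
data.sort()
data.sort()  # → [-8, -3, -3, 5, 8]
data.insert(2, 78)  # [-8, -3, 78, -3, 5, 8]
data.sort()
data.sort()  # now [-8, -3, -3, 5, 8, 78]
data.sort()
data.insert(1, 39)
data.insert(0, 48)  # [48, -8, 39, -3, -3, 5, 8, 78]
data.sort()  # [-8, -3, -3, 5, 8, 39, 48, 78]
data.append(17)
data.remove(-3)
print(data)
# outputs [-8, -3, 5, 8, 39, 48, 78, 17]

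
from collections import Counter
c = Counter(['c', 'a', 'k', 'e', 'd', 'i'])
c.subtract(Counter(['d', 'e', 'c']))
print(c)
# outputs Counter({'a': 1, 'k': 1, 'i': 1, 'c': 0, 'e': 0, 'd': 0})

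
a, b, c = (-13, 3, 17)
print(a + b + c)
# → 7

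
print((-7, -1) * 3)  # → (-7, -1, -7, -1, -7, -1)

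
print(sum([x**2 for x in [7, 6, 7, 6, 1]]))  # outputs 171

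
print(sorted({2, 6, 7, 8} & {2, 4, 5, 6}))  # [2, 6]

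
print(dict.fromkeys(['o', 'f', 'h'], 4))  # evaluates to {'o': 4, 'f': 4, 'h': 4}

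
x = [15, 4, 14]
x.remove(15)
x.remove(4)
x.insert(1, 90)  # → [14, 90]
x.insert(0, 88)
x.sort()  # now [14, 88, 90]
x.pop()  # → 90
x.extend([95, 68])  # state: [14, 88, 95, 68]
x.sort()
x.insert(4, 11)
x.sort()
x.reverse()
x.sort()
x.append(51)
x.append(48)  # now [11, 14, 68, 88, 95, 51, 48]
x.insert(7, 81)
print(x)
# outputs [11, 14, 68, 88, 95, 51, 48, 81]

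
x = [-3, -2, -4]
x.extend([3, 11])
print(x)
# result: [-3, -2, -4, 3, 11]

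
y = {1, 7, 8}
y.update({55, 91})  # {1, 7, 8, 55, 91}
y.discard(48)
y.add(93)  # {1, 7, 8, 55, 91, 93}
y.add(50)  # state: {1, 7, 8, 50, 55, 91, 93}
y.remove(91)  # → {1, 7, 8, 50, 55, 93}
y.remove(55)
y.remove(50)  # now {1, 7, 8, 93}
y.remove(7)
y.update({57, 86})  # {1, 8, 57, 86, 93}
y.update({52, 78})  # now {1, 8, 52, 57, 78, 86, 93}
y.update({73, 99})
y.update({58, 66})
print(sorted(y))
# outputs [1, 8, 52, 57, 58, 66, 73, 78, 86, 93, 99]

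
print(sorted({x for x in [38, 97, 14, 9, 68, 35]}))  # [9, 14, 35, 38, 68, 97]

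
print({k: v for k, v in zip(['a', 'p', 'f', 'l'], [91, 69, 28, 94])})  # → {'a': 91, 'p': 69, 'f': 28, 'l': 94}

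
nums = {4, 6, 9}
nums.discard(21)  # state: {4, 6, 9}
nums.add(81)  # {4, 6, 9, 81}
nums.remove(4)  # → {6, 9, 81}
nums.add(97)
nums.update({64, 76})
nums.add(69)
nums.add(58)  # {6, 9, 58, 64, 69, 76, 81, 97}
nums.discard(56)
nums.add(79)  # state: {6, 9, 58, 64, 69, 76, 79, 81, 97}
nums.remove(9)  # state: {6, 58, 64, 69, 76, 79, 81, 97}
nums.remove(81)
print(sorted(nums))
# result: [6, 58, 64, 69, 76, 79, 97]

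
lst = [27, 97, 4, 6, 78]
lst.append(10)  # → [27, 97, 4, 6, 78, 10]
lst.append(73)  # [27, 97, 4, 6, 78, 10, 73]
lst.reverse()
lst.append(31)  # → [73, 10, 78, 6, 4, 97, 27, 31]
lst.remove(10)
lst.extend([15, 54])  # [73, 78, 6, 4, 97, 27, 31, 15, 54]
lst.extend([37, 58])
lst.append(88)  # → [73, 78, 6, 4, 97, 27, 31, 15, 54, 37, 58, 88]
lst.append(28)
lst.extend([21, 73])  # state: [73, 78, 6, 4, 97, 27, 31, 15, 54, 37, 58, 88, 28, 21, 73]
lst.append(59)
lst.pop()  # 59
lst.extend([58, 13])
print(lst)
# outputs [73, 78, 6, 4, 97, 27, 31, 15, 54, 37, 58, 88, 28, 21, 73, 58, 13]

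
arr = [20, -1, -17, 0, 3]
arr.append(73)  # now [20, -1, -17, 0, 3, 73]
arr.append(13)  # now [20, -1, -17, 0, 3, 73, 13]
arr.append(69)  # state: [20, -1, -17, 0, 3, 73, 13, 69]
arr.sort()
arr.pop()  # 73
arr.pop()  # 69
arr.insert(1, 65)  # [-17, 65, -1, 0, 3, 13, 20]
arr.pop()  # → 20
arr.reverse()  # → [13, 3, 0, -1, 65, -17]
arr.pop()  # -17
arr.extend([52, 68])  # [13, 3, 0, -1, 65, 52, 68]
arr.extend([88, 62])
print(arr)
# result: [13, 3, 0, -1, 65, 52, 68, 88, 62]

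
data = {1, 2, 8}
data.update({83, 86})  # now {1, 2, 8, 83, 86}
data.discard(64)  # {1, 2, 8, 83, 86}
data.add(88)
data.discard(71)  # {1, 2, 8, 83, 86, 88}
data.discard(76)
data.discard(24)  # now {1, 2, 8, 83, 86, 88}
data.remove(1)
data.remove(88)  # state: {2, 8, 83, 86}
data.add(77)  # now {2, 8, 77, 83, 86}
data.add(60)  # {2, 8, 60, 77, 83, 86}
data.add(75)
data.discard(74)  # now {2, 8, 60, 75, 77, 83, 86}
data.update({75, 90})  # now {2, 8, 60, 75, 77, 83, 86, 90}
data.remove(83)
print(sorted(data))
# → [2, 8, 60, 75, 77, 86, 90]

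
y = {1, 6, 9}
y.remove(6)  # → {1, 9}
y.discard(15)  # {1, 9}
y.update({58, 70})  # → {1, 9, 58, 70}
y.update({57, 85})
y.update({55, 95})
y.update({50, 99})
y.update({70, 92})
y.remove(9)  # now {1, 50, 55, 57, 58, 70, 85, 92, 95, 99}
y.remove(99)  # {1, 50, 55, 57, 58, 70, 85, 92, 95}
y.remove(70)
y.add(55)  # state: {1, 50, 55, 57, 58, 85, 92, 95}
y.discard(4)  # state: {1, 50, 55, 57, 58, 85, 92, 95}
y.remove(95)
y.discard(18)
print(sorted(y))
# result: [1, 50, 55, 57, 58, 85, 92]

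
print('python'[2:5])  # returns tho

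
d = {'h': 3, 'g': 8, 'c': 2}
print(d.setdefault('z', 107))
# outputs 107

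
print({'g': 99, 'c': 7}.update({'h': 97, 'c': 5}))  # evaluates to None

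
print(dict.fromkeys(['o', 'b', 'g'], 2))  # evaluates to {'o': 2, 'b': 2, 'g': 2}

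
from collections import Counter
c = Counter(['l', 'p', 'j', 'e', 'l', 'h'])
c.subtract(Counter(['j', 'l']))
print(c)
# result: Counter({'l': 1, 'p': 1, 'e': 1, 'h': 1, 'j': 0})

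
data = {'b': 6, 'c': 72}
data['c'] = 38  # {'b': 6, 'c': 38}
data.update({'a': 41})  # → {'b': 6, 'c': 38, 'a': 41}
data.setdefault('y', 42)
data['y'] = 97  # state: {'b': 6, 'c': 38, 'a': 41, 'y': 97}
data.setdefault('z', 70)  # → 70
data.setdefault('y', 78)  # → 97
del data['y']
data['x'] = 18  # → {'b': 6, 'c': 38, 'a': 41, 'z': 70, 'x': 18}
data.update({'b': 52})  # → {'b': 52, 'c': 38, 'a': 41, 'z': 70, 'x': 18}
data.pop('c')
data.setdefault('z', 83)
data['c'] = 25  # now {'b': 52, 'a': 41, 'z': 70, 'x': 18, 'c': 25}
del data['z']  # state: {'b': 52, 'a': 41, 'x': 18, 'c': 25}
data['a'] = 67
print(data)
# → {'b': 52, 'a': 67, 'x': 18, 'c': 25}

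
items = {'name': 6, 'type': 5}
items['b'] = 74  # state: {'name': 6, 'type': 5, 'b': 74}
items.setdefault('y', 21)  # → 21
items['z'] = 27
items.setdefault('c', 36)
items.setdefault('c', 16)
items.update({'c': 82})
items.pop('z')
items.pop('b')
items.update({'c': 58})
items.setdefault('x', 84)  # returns 84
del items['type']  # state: {'name': 6, 'y': 21, 'c': 58, 'x': 84}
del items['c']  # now {'name': 6, 'y': 21, 'x': 84}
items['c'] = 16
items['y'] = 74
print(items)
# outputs {'name': 6, 'y': 74, 'x': 84, 'c': 16}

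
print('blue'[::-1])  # eulb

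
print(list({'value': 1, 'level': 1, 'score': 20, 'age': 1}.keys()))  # ['value', 'level', 'score', 'age']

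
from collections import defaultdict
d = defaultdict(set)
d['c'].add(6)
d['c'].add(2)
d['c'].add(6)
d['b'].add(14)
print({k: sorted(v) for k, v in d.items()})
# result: {'c': [2, 6], 'b': [14]}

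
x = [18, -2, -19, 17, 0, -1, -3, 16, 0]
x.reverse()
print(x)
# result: [0, 16, -3, -1, 0, 17, -19, -2, 18]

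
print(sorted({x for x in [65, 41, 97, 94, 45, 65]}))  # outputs [41, 45, 65, 94, 97]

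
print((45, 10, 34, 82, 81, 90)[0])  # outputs 45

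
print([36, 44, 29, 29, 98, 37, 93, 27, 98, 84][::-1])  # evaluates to [84, 98, 27, 93, 37, 98, 29, 29, 44, 36]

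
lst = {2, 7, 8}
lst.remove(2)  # {7, 8}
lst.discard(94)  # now {7, 8}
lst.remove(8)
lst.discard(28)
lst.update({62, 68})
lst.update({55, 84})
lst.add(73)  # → {7, 55, 62, 68, 73, 84}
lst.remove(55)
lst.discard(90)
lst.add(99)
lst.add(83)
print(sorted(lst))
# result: [7, 62, 68, 73, 83, 84, 99]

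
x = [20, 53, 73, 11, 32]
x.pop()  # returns 32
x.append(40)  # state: [20, 53, 73, 11, 40]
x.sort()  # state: [11, 20, 40, 53, 73]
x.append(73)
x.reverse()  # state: [73, 73, 53, 40, 20, 11]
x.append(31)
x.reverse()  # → [31, 11, 20, 40, 53, 73, 73]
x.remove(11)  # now [31, 20, 40, 53, 73, 73]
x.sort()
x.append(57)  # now [20, 31, 40, 53, 73, 73, 57]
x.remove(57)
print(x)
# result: [20, 31, 40, 53, 73, 73]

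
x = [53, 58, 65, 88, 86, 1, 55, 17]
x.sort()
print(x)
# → [1, 17, 53, 55, 58, 65, 86, 88]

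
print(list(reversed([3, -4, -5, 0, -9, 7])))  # [7, -9, 0, -5, -4, 3]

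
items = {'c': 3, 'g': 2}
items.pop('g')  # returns 2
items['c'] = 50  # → {'c': 50}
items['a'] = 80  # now {'c': 50, 'a': 80}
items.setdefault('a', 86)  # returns 80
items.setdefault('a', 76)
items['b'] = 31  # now {'c': 50, 'a': 80, 'b': 31}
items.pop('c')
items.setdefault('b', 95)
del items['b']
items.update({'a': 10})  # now {'a': 10}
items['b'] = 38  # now {'a': 10, 'b': 38}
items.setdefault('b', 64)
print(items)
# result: {'a': 10, 'b': 38}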